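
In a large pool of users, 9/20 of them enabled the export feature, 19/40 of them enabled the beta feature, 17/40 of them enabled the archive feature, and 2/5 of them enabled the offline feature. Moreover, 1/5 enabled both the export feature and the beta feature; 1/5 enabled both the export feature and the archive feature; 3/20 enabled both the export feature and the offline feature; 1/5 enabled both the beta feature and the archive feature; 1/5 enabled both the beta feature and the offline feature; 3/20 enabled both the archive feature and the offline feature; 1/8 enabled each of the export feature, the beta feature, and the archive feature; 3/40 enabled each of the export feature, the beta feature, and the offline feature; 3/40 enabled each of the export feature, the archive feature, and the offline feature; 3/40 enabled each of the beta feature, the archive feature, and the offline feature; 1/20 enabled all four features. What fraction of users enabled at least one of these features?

19/20

Inclusion–exclusion gives
P(union) = 9/20 + 19/40 + 17/40 + 2/5 − 1/5 − 1/5 − 3/20 − 1/5 − 1/5 − 3/20 + 1/8 + 3/40 + 3/40 + 3/40 − 1/20 = 19/20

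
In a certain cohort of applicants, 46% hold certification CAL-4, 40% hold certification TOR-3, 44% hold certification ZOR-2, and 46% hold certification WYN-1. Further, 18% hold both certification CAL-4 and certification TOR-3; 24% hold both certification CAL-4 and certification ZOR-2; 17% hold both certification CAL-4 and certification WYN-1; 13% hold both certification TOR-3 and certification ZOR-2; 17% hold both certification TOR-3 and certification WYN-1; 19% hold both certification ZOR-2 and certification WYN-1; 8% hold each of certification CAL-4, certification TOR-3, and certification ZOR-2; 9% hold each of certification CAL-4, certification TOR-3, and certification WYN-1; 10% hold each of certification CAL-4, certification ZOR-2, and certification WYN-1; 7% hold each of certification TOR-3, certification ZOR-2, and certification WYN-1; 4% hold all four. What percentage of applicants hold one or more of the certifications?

By inclusion–exclusion:
P(≥1) = 46 + 40 + 44 + 46 − 18 − 24 − 17 − 13 − 17 − 19 + 8 + 9 + 10 + 7 − 4 = 98%

98%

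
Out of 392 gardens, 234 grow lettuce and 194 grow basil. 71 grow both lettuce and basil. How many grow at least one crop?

357

N(≥1) = 234 + 194 − 71 = 357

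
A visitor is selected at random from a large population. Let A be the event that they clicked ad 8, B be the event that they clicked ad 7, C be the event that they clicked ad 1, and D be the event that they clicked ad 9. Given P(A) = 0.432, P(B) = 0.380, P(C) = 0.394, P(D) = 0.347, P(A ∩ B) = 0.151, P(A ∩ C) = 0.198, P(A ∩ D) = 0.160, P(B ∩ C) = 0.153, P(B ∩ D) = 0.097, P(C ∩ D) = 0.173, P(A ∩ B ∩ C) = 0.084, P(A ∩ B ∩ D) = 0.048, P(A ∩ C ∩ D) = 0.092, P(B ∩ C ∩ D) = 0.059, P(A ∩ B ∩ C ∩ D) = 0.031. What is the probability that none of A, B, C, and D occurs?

0.127

Using inclusion–exclusion:
P(A ∪ B ∪ C ∪ D) = 0.432 + 0.380 + 0.394 + 0.347 − 0.151 − 0.198 − 0.160 − 0.153 − 0.097 − 0.173 + 0.084 + 0.048 + 0.092 + 0.059 − 0.031 = 0.873
P(none) = 1 − 0.873 = 0.127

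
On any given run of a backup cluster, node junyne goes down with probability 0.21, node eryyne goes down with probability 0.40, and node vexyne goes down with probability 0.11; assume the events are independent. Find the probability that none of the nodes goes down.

P(none) = (1 − 0.21) × (1 − 0.40) × (1 − 0.11) = 0.79 × 0.60 × 0.89 = 0.42186

0.42186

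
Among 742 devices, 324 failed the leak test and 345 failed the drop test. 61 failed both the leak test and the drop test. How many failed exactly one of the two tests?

N(exactly one) = 324 + 345 − 2·61 = 547

547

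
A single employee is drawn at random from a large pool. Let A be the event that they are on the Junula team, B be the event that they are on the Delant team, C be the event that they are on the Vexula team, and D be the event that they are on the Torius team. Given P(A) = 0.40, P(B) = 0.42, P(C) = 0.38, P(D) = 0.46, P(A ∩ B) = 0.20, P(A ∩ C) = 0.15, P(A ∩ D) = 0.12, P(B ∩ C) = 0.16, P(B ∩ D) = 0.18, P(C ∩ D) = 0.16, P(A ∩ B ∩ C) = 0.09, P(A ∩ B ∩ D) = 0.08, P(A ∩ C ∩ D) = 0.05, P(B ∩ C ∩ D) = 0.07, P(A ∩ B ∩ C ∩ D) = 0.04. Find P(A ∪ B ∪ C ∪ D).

P(A ∪ B ∪ C ∪ D) = 0.40 + 0.42 + 0.38 + 0.46 − 0.20 − 0.15 − 0.12 − 0.16 − 0.18 − 0.16 + 0.09 + 0.08 + 0.05 + 0.07 − 0.04 = 0.94

0.94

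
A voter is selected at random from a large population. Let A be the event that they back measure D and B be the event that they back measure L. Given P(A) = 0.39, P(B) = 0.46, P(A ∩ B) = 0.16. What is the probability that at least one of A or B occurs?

Inclusion–exclusion gives
P(A ∪ B) = 0.39 + 0.46 − 0.16 = 0.69

0.69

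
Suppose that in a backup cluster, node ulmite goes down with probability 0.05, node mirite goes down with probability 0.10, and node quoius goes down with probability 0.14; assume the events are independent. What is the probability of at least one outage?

P(none) = (1 − 0.05) × (1 − 0.10) × (1 − 0.14) = 0.95 × 0.90 × 0.86 = 0.7353
P(at least one) = 1 − 0.7353 = 0.2647

0.2647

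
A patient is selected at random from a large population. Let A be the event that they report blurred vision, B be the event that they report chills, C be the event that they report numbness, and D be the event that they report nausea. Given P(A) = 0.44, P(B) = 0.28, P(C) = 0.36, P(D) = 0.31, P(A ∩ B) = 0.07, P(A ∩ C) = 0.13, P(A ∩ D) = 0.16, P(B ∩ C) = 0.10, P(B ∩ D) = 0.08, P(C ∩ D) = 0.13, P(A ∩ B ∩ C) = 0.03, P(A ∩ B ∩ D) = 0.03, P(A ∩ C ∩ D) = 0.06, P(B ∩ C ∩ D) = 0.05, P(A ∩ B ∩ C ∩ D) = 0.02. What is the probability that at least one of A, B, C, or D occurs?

P(A ∪ B ∪ C ∪ D) = 0.44 + 0.28 + 0.36 + 0.31 − 0.07 − 0.13 − 0.16 − 0.10 − 0.08 − 0.13 + 0.03 + 0.03 + 0.06 + 0.05 − 0.02 = 0.87

0.87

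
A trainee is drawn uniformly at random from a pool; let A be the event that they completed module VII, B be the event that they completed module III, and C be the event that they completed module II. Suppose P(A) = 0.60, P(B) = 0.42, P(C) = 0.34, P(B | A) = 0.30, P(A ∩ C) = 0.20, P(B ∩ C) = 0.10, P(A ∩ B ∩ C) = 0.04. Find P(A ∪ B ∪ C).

0.92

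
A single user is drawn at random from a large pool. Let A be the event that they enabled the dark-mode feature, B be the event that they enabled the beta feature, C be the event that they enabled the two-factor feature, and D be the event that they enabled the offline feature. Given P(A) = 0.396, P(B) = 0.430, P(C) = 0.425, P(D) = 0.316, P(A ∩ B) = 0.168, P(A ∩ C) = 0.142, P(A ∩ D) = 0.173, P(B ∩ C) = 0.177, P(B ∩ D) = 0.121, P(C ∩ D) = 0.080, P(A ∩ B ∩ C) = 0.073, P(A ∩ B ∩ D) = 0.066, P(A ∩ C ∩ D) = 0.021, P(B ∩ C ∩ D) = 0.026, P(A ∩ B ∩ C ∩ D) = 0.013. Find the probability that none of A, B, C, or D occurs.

By inclusion-exclusion,
P(A ∪ B ∪ C ∪ D) = 0.396 + 0.430 + 0.425 + 0.316 − 0.168 − 0.142 − 0.173 − 0.177 − 0.121 − 0.080 + 0.073 + 0.066 + 0.021 + 0.026 − 0.013 = 0.879
P(none) = 1 − 0.879 = 0.121

0.121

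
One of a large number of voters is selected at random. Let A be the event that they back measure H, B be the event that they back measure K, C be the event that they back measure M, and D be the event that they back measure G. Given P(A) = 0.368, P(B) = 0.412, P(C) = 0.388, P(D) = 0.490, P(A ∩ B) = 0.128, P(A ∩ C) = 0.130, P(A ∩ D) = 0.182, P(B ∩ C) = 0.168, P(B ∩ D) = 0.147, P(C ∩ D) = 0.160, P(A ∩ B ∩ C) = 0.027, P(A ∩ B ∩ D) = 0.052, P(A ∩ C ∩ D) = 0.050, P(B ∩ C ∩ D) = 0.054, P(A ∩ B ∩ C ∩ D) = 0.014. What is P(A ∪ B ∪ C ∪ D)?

0.912

Inclusion–exclusion gives
P(A ∪ B ∪ C ∪ D) = 0.368 + 0.412 + 0.388 + 0.490 − 0.128 − 0.130 − 0.182 − 0.168 − 0.147 − 0.160 + 0.027 + 0.052 + 0.050 + 0.054 − 0.014 = 0.912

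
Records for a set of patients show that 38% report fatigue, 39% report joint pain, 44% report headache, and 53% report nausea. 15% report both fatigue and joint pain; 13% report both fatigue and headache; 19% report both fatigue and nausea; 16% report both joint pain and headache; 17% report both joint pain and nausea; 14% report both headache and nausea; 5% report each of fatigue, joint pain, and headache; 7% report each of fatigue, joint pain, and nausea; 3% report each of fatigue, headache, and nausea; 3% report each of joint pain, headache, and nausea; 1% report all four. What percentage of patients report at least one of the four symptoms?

97%

By inclusion–exclusion:
P(≥1) = 38 + 39 + 44 + 53 − 15 − 13 − 19 − 16 − 17 − 14 + 5 + 7 + 3 + 3 − 1 = 97%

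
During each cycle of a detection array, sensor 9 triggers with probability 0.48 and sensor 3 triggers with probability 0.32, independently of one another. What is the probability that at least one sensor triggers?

0.6464

P(none) = (1 − 0.48) × (1 − 0.32) = 0.52 × 0.68 = 0.3536
P(at least one) = 1 − 0.3536 = 0.6464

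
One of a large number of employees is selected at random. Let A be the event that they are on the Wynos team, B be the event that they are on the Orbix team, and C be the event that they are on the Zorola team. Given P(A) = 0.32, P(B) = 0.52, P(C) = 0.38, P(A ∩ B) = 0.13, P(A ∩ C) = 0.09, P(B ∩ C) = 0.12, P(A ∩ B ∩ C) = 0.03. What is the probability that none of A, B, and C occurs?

0.09

By inclusion–exclusion:
P(A ∪ B ∪ C) = 0.32 + 0.52 + 0.38 − 0.13 − 0.09 − 0.12 + 0.03 = 0.91
P(none) = 1 − 0.91 = 0.09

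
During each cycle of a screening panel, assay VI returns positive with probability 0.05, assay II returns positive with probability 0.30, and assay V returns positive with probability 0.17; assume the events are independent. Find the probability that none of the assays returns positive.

Independence gives P(none) = ∏(1 − pᵢ).
P(none) = (1 − 0.05) × (1 − 0.30) × (1 − 0.17) = 0.95 × 0.70 × 0.83 = 0.55195

0.55195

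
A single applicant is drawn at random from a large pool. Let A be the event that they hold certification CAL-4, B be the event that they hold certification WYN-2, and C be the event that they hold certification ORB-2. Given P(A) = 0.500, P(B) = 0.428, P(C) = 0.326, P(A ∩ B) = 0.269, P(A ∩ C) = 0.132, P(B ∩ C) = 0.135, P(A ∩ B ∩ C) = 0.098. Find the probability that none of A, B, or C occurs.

0.184

P(A ∪ B ∪ C) = 0.500 + 0.428 + 0.326 − 0.269 − 0.132 − 0.135 + 0.098 = 0.816
P(none) = 1 − 0.816 = 0.184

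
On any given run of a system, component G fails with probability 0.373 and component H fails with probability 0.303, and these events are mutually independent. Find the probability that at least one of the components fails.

0.562981

P(none) = (1 − 0.373) × (1 − 0.303) = 0.627 × 0.697 = 0.437019
P(at least one) = 1 − 0.437019 = 0.562981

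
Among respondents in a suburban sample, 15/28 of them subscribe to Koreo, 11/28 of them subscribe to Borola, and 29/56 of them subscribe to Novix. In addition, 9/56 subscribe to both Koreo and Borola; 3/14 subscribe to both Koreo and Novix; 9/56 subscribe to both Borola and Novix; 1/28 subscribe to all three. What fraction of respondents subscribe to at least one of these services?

By inclusion-exclusion,
P(≥1) = 15/28 + 11/28 + 29/56 − 9/56 − 3/14 − 9/56 + 1/28 = 53/56

53/56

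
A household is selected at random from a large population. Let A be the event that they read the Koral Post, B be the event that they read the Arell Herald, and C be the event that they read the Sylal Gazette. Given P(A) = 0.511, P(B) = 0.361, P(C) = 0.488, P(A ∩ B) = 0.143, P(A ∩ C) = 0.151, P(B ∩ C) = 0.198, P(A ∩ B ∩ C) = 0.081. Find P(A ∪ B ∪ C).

0.949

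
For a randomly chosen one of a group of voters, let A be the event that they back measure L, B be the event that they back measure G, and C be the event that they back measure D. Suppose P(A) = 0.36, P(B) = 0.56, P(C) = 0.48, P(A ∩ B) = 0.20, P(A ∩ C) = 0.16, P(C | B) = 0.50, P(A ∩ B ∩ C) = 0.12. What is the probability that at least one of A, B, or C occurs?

P(B ∩ C) = P(B)·P(C|B) = 0.56 × 0.50 = 0.28
Apply inclusion-exclusion:
P(A ∪ B ∪ C) = 0.36 + 0.56 + 0.48 − 0.20 − 0.16 − 0.28 + 0.12 = 0.88

0.88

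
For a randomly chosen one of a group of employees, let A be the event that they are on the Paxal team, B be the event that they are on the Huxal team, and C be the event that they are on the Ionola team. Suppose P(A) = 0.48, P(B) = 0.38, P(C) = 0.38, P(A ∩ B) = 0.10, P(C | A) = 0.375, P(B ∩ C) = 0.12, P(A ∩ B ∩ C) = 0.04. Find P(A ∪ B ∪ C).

P(A ∩ C) = P(A)·P(C|A) = 0.48 × 0.375 = 0.18
P(A ∪ B ∪ C) = 0.48 + 0.38 + 0.38 − 0.10 − 0.18 − 0.12 + 0.04 = 0.88

0.88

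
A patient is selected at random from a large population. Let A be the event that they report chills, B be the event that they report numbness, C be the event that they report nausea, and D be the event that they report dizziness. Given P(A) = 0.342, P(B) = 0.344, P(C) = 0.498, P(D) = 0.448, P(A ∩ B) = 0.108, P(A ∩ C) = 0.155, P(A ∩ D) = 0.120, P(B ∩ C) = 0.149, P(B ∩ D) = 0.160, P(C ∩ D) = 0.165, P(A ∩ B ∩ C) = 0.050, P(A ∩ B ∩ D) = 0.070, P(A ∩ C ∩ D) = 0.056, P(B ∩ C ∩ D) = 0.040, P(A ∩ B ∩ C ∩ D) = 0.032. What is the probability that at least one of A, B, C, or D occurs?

0.959

By inclusion–exclusion:
P(A ∪ B ∪ C ∪ D) = 0.342 + 0.344 + 0.498 + 0.448 − 0.108 − 0.155 − 0.120 − 0.149 − 0.160 − 0.165 + 0.050 + 0.070 + 0.056 + 0.040 − 0.032 = 0.959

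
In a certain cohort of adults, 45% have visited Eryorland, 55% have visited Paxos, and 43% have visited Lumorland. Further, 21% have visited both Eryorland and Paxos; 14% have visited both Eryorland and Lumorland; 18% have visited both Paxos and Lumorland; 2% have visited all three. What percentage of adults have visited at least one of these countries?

92%

By inclusion–exclusion:
P(union) = 45 + 55 + 43 − 21 − 14 − 18 + 2 = 92%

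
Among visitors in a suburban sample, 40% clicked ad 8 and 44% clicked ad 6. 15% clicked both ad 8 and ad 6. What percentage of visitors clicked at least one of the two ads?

69%

P(≥1) = 40 + 44 − 15 = 69%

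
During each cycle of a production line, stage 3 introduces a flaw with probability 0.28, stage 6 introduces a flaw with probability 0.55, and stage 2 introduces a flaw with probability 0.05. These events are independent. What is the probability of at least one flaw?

Since the events are independent, P(none) is the product of the individual non-occurrence probabilities.
P(none) = (1 − 0.28) × (1 − 0.55) × (1 − 0.05) = 0.72 × 0.45 × 0.95 = 0.3078
P(at least one) = 1 − 0.3078 = 0.6922

0.6922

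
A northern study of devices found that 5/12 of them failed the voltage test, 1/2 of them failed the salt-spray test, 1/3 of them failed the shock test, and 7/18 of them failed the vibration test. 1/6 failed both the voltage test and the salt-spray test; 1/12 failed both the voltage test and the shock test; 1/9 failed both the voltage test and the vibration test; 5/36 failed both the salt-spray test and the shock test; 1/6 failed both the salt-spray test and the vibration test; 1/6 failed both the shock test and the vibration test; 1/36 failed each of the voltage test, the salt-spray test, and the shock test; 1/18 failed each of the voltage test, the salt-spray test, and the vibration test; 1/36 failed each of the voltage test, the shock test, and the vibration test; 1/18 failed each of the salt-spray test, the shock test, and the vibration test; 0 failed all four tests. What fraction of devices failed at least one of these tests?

35/36

Using inclusion–exclusion:
P(at least one) = 5/12 + 1/2 + 1/3 + 7/18 − 1/6 − 1/12 − 1/9 − 5/36 − 1/6 − 1/6 + 1/36 + 1/18 + 1/36 + 1/18 − 0 = 35/36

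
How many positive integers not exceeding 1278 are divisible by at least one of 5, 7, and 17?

453

floor(1278/5) + floor(1278/7) + floor(1278/17) − floor(1278/35) − floor(1278/85) − floor(1278/119) + floor(1278/595) = 255 + 182 + 75 − 36 − 15 − 10 + 2 = 453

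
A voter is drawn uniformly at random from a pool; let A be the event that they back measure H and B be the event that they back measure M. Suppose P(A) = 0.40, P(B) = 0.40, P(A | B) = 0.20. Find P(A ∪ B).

0.72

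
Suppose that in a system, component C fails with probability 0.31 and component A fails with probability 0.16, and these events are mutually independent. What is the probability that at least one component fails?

P(none) = (1 − 0.31) × (1 − 0.16) = 0.69 × 0.84 = 0.5796
P(at least one) = 1 − 0.5796 = 0.4204

0.4204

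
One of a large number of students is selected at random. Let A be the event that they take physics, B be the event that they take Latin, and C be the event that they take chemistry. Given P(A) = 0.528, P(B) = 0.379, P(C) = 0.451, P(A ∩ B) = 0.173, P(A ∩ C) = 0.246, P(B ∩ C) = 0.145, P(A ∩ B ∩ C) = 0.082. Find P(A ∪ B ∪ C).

0.876

P(A ∪ B ∪ C) = 0.528 + 0.379 + 0.451 − 0.173 − 0.246 − 0.145 + 0.082 = 0.876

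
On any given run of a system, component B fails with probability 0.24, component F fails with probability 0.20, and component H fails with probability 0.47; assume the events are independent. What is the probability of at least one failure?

0.67776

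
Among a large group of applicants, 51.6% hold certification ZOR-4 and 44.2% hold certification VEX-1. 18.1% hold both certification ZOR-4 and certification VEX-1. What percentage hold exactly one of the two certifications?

59.6%

P(exactly one) = 51.6 + 44.2 − 2·18.1 = 59.6%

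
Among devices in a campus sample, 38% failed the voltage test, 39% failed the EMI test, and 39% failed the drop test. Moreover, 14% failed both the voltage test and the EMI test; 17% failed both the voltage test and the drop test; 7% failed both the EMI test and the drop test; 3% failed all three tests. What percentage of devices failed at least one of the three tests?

81%

P(≥1) = 38 + 39 + 39 − 14 − 17 − 7 + 3 = 81%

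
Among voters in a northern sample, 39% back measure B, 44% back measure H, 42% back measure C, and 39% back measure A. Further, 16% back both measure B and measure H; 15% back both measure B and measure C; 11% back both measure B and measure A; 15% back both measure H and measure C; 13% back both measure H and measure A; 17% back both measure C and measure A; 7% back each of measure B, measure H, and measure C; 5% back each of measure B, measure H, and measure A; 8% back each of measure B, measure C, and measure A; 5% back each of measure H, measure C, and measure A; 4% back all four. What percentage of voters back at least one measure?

98%

Using inclusion–exclusion:
P(≥1) = 39 + 44 + 42 + 39 − 16 − 15 − 11 − 15 − 13 − 17 + 7 + 5 + 8 + 5 − 4 = 98%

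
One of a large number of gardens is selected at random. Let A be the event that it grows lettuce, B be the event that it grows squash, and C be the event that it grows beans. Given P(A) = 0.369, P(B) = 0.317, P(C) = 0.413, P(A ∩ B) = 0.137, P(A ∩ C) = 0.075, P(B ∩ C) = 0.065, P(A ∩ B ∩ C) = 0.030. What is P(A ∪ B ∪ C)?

P(A ∪ B ∪ C) = 0.369 + 0.317 + 0.413 − 0.137 − 0.075 − 0.065 + 0.030 = 0.852

0.852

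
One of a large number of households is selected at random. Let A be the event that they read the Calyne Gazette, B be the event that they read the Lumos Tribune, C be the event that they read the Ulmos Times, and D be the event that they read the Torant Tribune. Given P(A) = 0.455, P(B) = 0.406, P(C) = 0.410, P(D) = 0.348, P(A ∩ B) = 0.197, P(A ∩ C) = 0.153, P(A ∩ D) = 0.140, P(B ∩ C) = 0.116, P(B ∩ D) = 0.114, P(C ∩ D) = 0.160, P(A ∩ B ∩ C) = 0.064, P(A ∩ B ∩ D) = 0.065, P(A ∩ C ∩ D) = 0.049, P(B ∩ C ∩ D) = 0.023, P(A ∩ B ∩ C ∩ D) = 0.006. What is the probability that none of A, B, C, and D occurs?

P(A ∪ B ∪ C ∪ D) = 0.455 + 0.406 + 0.410 + 0.348 − 0.197 − 0.153 − 0.140 − 0.116 − 0.114 − 0.160 + 0.064 + 0.065 + 0.049 + 0.023 − 0.006 = 0.934
P(none) = 1 − 0.934 = 0.066

0.066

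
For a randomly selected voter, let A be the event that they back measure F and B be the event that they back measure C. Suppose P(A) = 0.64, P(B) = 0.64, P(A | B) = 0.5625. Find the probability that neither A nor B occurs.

0.08

P(A ∩ B) = P(B)·P(A|B) = 0.64 × 0.5625 = 0.36
Using inclusion–exclusion:
P(A ∪ B) = 0.64 + 0.64 − 0.36 = 0.92
P(none) = 1 − 0.92 = 0.08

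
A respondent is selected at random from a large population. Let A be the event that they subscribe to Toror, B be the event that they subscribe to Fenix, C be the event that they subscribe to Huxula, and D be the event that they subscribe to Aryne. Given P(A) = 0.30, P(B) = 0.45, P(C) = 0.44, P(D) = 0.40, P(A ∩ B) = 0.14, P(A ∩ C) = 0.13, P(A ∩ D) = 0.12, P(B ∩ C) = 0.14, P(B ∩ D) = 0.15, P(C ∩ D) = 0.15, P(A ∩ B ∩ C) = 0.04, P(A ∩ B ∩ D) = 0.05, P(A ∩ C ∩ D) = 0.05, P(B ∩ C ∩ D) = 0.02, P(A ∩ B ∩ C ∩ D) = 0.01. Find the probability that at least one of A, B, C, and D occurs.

P(A ∪ B ∪ C ∪ D) = 0.30 + 0.45 + 0.44 + 0.40 − 0.14 − 0.13 − 0.12 − 0.14 − 0.15 − 0.15 + 0.04 + 0.05 + 0.05 + 0.02 − 0.01 = 0.91

0.91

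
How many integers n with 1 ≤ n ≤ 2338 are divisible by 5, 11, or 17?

737

⌊2338/5⌋ + ⌊2338/11⌋ + ⌊2338/17⌋ − ⌊2338/55⌋ − ⌊2338/85⌋ − ⌊2338/187⌋ + ⌊2338/935⌋ = 467 + 212 + 137 − 42 − 27 − 12 + 2 = 737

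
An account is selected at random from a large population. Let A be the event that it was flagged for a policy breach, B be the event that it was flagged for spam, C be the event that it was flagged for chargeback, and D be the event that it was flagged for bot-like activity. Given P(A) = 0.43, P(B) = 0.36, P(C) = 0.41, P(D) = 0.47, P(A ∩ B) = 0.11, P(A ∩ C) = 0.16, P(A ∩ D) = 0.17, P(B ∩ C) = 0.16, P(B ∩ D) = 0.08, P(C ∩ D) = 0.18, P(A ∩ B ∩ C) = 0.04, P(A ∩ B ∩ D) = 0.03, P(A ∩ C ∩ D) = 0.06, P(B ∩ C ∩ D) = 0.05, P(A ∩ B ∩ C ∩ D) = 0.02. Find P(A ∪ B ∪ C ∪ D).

0.97

By inclusion-exclusion,
P(A ∪ B ∪ C ∪ D) = 0.43 + 0.36 + 0.41 + 0.47 − 0.11 − 0.16 − 0.17 − 0.16 − 0.08 − 0.18 + 0.04 + 0.03 + 0.06 + 0.05 − 0.02 = 0.97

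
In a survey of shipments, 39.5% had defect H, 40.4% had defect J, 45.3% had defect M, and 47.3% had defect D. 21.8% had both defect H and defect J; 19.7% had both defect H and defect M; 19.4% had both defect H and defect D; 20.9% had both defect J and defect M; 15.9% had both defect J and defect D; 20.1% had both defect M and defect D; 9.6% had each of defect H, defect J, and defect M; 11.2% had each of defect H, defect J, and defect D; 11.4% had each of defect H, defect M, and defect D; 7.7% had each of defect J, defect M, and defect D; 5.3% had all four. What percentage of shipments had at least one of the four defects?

P(at least one) = 39.5 + 40.4 + 45.3 + 47.3 − 21.8 − 19.7 − 19.4 − 20.9 − 15.9 − 20.1 + 9.6 + 11.2 + 11.4 + 7.7 − 5.3 = 89.3%

89.3%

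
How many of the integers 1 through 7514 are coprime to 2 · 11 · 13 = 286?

3757 + 683 + 578 − 341 − 289 − 52 + 26 = 4362
7514 − 4362 = 3152

3152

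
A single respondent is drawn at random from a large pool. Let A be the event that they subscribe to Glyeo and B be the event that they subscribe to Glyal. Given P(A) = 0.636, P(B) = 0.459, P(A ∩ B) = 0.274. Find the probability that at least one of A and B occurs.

P(A ∪ B) = 0.636 + 0.459 − 0.274 = 0.821

0.821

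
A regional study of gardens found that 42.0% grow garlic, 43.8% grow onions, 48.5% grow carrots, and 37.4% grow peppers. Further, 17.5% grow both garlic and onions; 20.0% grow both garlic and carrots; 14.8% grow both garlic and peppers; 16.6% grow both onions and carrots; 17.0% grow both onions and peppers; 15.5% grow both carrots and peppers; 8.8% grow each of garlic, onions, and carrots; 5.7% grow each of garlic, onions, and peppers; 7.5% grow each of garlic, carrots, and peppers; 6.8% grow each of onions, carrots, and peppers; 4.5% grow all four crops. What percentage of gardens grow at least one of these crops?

94.6%

P(union) = 42.0 + 43.8 + 48.5 + 37.4 − 17.5 − 20.0 − 14.8 − 16.6 − 17.0 − 15.5 + 8.8 + 5.7 + 7.5 + 6.8 − 4.5 = 94.6%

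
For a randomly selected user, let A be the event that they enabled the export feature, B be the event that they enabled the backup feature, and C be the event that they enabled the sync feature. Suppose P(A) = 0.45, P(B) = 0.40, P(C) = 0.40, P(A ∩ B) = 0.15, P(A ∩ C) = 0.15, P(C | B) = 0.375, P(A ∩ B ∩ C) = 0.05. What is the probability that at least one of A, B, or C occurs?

0.85

P(B ∩ C) = P(B)·P(C|B) = 0.40 × 0.375 = 0.15
Apply inclusion-exclusion:
P(A ∪ B ∪ C) = 0.45 + 0.40 + 0.40 − 0.15 − 0.15 − 0.15 + 0.05 = 0.85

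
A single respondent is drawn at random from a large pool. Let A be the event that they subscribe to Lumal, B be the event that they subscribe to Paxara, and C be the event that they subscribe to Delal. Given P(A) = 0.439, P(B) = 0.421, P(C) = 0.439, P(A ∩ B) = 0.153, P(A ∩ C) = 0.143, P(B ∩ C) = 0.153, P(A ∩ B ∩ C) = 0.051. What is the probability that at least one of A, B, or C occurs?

P(A ∪ B ∪ C) = 0.439 + 0.421 + 0.439 − 0.153 − 0.143 − 0.153 + 0.051 = 0.901

0.901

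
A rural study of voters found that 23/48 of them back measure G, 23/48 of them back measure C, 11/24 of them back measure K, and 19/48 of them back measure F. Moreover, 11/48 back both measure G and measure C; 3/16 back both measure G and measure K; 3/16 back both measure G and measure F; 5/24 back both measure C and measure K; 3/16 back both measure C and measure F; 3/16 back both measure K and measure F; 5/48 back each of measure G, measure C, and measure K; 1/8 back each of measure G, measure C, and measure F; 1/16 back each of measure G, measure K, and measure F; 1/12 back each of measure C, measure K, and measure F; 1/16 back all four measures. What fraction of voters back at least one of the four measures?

15/16

Using inclusion–exclusion:
P(≥1) = 23/48 + 23/48 + 11/24 + 19/48 − 11/48 − 3/16 − 3/16 − 5/24 − 3/16 − 3/16 + 5/48 + 1/8 + 1/16 + 1/12 − 1/16 = 15/16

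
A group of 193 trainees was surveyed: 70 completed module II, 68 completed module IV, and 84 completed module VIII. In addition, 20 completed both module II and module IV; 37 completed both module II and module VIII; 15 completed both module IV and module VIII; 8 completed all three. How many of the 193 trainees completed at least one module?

|union| = 70 + 68 + 84 − 20 − 37 − 15 + 8 = 158

158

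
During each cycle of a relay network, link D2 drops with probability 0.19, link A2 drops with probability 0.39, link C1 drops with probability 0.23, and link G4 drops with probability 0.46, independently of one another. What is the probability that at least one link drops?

P(none) = (1 − 0.19) × (1 − 0.39) × (1 − 0.23) × (1 − 0.46) = 0.81 × 0.61 × 0.77 × 0.54 = 0.20544678
P(at least one) = 1 − 0.20544678 = 0.79455322

0.79455322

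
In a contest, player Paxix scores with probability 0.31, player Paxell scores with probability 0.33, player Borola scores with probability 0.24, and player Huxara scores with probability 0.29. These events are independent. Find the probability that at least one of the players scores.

0.75054292

Since the events are independent, P(none) is the product of the individual non-occurrence probabilities.
P(none) = (1 − 0.31) × (1 − 0.33) × (1 − 0.24) × (1 − 0.29) = 0.69 × 0.67 × 0.76 × 0.71 = 0.24945708
P(at least one) = 1 − 0.24945708 = 0.75054292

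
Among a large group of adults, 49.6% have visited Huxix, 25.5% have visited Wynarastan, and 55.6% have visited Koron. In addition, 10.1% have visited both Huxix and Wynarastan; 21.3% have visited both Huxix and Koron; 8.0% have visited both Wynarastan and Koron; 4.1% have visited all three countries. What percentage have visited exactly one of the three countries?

64.2%

By inclusion–exclusion (exactly-one form):
P(exactly one) = 49.6 + 25.5 + 55.6 − 2·10.1 − 2·21.3 − 2·8.0 + 3·4.1 = 64.2%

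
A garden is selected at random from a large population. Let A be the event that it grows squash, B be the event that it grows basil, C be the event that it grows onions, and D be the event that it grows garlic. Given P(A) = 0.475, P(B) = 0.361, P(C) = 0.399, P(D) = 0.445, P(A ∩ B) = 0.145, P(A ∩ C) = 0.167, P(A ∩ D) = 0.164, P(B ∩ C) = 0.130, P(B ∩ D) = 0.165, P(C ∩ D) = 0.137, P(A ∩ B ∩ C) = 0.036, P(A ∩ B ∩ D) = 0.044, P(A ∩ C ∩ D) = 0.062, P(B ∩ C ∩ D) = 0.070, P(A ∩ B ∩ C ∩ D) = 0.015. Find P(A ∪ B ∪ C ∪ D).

0.969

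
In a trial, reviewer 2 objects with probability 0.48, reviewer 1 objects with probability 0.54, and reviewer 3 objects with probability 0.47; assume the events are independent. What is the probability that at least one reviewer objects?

0.873224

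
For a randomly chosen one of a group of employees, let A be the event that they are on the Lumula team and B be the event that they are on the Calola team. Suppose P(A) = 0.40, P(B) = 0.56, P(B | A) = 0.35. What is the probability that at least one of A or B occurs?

0.82

P(A ∩ B) = P(A)·P(B|A) = 0.40 × 0.35 = 0.14
P(A ∪ B) = 0.40 + 0.56 − 0.14 = 0.82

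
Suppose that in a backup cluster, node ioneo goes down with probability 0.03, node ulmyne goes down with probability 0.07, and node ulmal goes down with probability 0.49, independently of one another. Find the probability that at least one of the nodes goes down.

P(none) = (1 − 0.03) × (1 − 0.07) × (1 − 0.49) = 0.97 × 0.93 × 0.51 = 0.460071
P(at least one) = 1 − 0.460071 = 0.539929

0.539929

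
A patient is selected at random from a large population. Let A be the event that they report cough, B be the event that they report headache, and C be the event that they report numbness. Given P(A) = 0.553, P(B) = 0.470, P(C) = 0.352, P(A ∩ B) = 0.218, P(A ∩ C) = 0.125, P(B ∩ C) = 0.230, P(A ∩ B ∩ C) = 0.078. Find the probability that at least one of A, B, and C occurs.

0.880

P(A ∪ B ∪ C) = 0.553 + 0.470 + 0.352 − 0.218 − 0.125 − 0.230 + 0.078 = 0.880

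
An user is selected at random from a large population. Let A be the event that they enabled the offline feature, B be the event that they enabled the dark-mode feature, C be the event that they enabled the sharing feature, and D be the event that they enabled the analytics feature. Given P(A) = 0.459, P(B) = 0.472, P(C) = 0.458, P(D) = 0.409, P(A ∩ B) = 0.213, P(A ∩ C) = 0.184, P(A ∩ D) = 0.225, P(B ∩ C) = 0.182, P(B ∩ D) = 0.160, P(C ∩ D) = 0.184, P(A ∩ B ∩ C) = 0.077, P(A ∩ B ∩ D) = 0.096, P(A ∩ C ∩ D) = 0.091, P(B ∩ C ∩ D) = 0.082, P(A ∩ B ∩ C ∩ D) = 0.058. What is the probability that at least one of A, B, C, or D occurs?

By inclusion–exclusion:
P(A ∪ B ∪ C ∪ D) = 0.459 + 0.472 + 0.458 + 0.409 − 0.213 − 0.184 − 0.225 − 0.182 − 0.160 − 0.184 + 0.077 + 0.096 + 0.091 + 0.082 − 0.058 = 0.938

0.938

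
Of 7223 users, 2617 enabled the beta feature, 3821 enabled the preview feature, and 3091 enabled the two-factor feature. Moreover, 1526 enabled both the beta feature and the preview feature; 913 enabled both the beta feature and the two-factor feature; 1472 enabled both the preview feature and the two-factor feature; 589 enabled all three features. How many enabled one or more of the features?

6207

Using inclusion–exclusion:
|at least one| = 2617 + 3821 + 3091 − 1526 − 913 − 1472 + 589 = 6207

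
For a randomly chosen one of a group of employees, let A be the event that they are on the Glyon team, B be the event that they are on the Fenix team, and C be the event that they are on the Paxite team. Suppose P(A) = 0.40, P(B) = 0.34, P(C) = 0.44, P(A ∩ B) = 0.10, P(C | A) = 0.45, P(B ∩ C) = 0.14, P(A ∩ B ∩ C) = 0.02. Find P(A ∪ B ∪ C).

P(A ∩ C) = P(A)·P(C|A) = 0.40 × 0.45 = 0.18
By inclusion-exclusion,
P(A ∪ B ∪ C) = 0.40 + 0.34 + 0.44 − 0.10 − 0.18 − 0.14 + 0.02 = 0.78

0.78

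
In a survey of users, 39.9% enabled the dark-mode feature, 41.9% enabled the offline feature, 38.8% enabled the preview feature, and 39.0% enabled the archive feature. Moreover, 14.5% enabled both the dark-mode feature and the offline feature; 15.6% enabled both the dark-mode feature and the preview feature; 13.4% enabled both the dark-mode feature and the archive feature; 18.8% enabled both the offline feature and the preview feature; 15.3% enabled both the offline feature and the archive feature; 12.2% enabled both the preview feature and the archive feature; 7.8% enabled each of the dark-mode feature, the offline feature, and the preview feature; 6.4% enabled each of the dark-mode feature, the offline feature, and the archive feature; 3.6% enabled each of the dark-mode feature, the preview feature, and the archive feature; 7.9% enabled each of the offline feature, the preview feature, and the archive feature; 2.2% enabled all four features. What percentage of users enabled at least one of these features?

93.3%

P(union) = 39.9 + 41.9 + 38.8 + 39.0 − 14.5 − 15.6 − 13.4 − 18.8 − 15.3 − 12.2 + 7.8 + 6.4 + 3.6 + 7.9 − 2.2 = 93.3%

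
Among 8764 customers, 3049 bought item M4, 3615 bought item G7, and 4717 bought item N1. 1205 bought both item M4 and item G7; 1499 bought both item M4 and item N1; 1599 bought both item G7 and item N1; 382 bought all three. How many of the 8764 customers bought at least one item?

|union| = 3049 + 3615 + 4717 − 1205 − 1499 − 1599 + 382 = 7460

7460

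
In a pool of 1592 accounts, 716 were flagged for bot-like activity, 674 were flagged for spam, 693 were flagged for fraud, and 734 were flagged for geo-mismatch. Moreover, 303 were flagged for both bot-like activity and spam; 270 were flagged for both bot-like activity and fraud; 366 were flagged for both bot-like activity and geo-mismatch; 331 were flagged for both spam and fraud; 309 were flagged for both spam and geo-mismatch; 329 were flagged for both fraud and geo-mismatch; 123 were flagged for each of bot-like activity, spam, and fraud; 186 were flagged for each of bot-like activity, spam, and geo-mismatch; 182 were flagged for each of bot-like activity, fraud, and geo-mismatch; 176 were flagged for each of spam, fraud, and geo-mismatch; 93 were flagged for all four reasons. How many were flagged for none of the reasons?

|union| = 716 + 674 + 693 + 734 − 303 − 270 − 366 − 331 − 309 − 329 + 123 + 186 + 182 + 176 − 93 = 1483
None: 1592 − 1483 = 109

109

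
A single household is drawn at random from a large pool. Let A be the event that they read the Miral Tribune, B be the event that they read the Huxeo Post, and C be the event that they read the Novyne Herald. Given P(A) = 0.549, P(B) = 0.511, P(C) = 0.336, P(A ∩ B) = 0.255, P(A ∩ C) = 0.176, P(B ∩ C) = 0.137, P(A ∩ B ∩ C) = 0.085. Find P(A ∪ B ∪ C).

P(A ∪ B ∪ C) = 0.549 + 0.511 + 0.336 − 0.255 − 0.176 − 0.137 + 0.085 = 0.913

0.913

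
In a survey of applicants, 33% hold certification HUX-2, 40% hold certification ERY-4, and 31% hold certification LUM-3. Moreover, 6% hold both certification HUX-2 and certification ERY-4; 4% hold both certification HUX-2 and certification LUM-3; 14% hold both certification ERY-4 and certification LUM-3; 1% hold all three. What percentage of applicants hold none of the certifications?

19%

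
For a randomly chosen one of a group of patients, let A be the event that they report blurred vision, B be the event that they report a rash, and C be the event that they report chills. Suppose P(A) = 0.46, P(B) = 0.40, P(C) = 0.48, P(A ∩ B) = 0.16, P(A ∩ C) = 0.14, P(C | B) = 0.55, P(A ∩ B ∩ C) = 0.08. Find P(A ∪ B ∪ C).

P(B ∩ C) = P(B)·P(C|B) = 0.40 × 0.55 = 0.22
P(A ∪ B ∪ C) = 0.46 + 0.40 + 0.48 − 0.16 − 0.14 − 0.22 + 0.08 = 0.90

0.90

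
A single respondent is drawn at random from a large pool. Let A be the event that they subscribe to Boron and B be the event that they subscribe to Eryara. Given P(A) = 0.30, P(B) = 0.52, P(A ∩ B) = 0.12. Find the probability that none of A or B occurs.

P(A ∪ B) = 0.30 + 0.52 − 0.12 = 0.70
P(none) = 1 − 0.70 = 0.30

0.30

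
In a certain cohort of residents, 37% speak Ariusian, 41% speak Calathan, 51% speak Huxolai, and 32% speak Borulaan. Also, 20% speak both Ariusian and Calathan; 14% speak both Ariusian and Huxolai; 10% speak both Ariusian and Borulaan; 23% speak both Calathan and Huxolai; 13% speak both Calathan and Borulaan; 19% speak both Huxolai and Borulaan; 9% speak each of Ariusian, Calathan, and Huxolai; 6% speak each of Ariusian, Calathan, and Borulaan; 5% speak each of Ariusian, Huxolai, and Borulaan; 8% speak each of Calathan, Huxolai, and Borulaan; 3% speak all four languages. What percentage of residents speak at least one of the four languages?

P(union) = 37 + 41 + 51 + 32 − 20 − 14 − 10 − 23 − 13 − 19 + 9 + 6 + 5 + 8 − 3 = 87%

87%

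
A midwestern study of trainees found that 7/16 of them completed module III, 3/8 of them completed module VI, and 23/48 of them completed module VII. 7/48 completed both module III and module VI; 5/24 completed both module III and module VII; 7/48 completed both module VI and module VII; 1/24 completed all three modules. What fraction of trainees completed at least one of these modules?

Apply inclusion-exclusion:
P(≥1) = 7/16 + 3/8 + 23/48 − 7/48 − 5/24 − 7/48 + 1/24 = 5/6

5/6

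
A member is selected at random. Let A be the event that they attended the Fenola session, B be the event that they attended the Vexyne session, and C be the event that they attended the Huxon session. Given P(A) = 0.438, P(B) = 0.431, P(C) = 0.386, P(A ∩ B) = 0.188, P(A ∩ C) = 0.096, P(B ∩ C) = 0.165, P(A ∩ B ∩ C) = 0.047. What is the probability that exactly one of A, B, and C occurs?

0.498

P(exactly one) = 0.438 + 0.431 + 0.386 − 2·0.188 − 2·0.096 − 2·0.165 + 3·0.047 = 0.498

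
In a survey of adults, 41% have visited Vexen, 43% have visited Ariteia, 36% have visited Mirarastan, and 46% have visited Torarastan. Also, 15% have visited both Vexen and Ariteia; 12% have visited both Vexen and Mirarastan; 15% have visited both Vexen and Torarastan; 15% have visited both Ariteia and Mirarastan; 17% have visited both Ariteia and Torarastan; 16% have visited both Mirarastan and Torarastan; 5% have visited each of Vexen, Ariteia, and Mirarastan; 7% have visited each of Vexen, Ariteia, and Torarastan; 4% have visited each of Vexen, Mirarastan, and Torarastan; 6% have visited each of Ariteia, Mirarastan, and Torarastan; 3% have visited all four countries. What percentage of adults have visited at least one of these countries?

95%

P(union) = 41 + 43 + 36 + 46 − 15 − 12 − 15 − 15 − 17 − 16 + 5 + 7 + 4 + 6 − 3 = 95%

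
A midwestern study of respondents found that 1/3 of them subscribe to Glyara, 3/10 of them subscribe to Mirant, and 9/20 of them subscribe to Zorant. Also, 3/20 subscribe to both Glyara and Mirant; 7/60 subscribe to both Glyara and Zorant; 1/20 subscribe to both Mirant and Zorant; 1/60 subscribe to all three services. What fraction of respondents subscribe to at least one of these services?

47/60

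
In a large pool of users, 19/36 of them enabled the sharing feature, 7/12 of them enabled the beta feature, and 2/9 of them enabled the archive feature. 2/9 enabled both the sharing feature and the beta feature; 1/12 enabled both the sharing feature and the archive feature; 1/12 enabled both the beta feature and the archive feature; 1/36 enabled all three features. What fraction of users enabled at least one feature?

By inclusion–exclusion:
P(≥1) = 19/36 + 7/12 + 2/9 − 2/9 − 1/12 − 1/12 + 1/36 = 35/36

35/36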